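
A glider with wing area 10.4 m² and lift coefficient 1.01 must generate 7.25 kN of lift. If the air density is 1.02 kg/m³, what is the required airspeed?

v = 36.8 m/s

L = ½ρv²S·CL ⇒ v = √(2L/(ρ·S·CL))
v = √(2 × 7250 / (1.02 × 10.4 × 1.01)) = √1353 = 36.8 m/s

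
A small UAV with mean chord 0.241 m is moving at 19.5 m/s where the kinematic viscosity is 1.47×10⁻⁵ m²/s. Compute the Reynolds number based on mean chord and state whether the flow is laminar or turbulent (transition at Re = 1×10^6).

Re = v·c/ν = 19.5 × 0.241 / (1.47×10⁻⁵) = 3.2×10^5
Since 3.2×10^5 < 1×10^6, the flow is laminar.

Re = 3.2×10^5 (laminar)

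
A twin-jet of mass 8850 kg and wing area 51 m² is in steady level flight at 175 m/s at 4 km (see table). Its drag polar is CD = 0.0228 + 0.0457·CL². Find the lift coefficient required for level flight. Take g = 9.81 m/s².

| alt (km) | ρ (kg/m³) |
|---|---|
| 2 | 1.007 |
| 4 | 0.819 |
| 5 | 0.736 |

At 4 km, from the table: ρ = 0.819 kg/m³.
Level flight ⇒ L = W = m·g = 8850 × 9.81 = 86818 N.
q = ½ρv² = ½ × 0.819 × 175² = 12540 Pa.
CL = 2W/(ρv²S) = 2×86818/(0.819×175²×51) = 0.1357.

CL = 0.136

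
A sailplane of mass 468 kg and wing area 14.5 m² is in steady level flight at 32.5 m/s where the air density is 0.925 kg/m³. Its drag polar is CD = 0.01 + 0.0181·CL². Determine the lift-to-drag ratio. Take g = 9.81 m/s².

L/D = 36.8

In steady level flight, lift balances weight: W = mg = 468 × 9.81 = 4591.1 N.
Dynamic pressure q = 0.5 × 0.925 × 32.5² = 488.5 Pa.
Required CL = L/(qS) = 4591.1/(488.5·14.5) = 0.6481.
CD = 0.01 + 0.0181 × 0.6481² = 0.0176.
L/D = CL/CD = 0.6481 / 0.0176 = 36.8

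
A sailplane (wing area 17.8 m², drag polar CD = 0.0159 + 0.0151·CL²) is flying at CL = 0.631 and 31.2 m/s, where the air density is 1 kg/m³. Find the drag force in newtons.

D = 190 N

CD = 0.0159 + 0.0151 × 0.631² = 0.02191
D = ½ρv²S·CD = ½ × 1 × 31.2² × 17.8 × 0.02191 = 190 N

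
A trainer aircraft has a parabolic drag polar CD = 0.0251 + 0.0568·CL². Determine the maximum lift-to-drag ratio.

(L/D)max = 13.2

For CD = CD0 + K·CL², (L/D)max occurs at CL* = √(CD0/K) and equals 1/(2√(K·CD0)).
(L/D)max = 1/(2√(0.0568 × 0.0251)) = 1/(2 × 0.03776) = 13.2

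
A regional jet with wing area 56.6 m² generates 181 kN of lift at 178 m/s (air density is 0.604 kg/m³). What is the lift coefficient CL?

CL = 0.334

From L = ½ρv²S·CL, rearranging gives CL = 2L/(ρv²S).
CL = 2 × 1.81×10^5 / (0.604 × 178² × 56.6) = 0.334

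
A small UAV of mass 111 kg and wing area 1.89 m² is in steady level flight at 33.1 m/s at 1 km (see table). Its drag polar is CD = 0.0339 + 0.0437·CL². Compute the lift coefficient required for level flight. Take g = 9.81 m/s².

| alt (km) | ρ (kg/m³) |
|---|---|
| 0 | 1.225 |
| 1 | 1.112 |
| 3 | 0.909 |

CL = 0.946

At 1 km, from the table: ρ = 1.112 kg/m³.
In steady level flight, lift balances weight: W = mg = 111 × 9.81 = 1088.9 N.
Dynamic pressure q = 0.5 × 1.112 × 33.1² = 609.2 Pa.
CL = 2W/(ρv²S) = 2×1088.9/(1.112×33.1²×1.89) = 0.9458.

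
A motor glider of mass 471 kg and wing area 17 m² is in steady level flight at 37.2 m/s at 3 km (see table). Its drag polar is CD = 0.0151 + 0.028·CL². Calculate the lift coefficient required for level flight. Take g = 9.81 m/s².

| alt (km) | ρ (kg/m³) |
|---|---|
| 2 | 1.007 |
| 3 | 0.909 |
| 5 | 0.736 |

CL = 0.432

At 3 km, from the table: ρ = 0.909 kg/m³.
Level flight ⇒ L = W = m·g = 471 × 9.81 = 4620.5 N.
q = ½ρv² = ½ × 0.909 × 37.2² = 629 Pa.
CL = 2W/(ρv²S) = 2×4620.5/(0.909×37.2²×17) = 0.4321.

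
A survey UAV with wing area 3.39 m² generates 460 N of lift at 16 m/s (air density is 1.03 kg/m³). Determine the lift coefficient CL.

From L = ½ρv²S·CL, rearranging gives CL = 2L/(ρv²S).
CL = 2 × 460 / (1.03 × 16² × 3.39) = 1.03

CL = 1.03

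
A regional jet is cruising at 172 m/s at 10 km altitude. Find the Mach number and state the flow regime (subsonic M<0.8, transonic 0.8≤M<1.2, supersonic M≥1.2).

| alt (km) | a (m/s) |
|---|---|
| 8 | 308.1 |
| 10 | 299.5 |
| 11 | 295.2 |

M = 0.574 (subsonic)

At 10 km, from the table: a = 299.5 m/s.
M = v/a = 172 / 299.5 = 0.574
M = 0.574 → subsonic.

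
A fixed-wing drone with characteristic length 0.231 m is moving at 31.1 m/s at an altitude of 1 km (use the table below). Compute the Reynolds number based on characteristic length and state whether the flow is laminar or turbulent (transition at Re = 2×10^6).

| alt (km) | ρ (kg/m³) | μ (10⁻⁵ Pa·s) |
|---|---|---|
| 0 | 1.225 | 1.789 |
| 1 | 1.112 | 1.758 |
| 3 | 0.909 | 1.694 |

Re = 4.54×10^5 (laminar)

At 1 km, from the table: ρ = 1.112 kg/m³, μ = 1.758×10⁻⁵ Pa·s.
Re = ρ·v·c/μ = 1.112 × 31.1 × 0.231 / (1.758×10⁻⁵) = 4.54×10^5
Since 4.54×10^5 < 2×10^6, the flow is laminar.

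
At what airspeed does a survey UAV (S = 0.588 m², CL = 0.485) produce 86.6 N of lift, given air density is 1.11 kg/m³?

v = 23.4 m/s

L = ½ρv²S·CL ⇒ v = √(2L/(ρ·S·CL))
v = √(2 × 86.6 / (1.11 × 0.588 × 0.485)) = √547.1 = 23.4 m/s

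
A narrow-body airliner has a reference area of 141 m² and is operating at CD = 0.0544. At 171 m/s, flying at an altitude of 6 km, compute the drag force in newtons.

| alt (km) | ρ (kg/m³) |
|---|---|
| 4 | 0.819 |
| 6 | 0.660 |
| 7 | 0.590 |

At 6 km, from the table: ρ = 0.660 kg/m³.
Dynamic pressure q = ½ρv² = ½ × 0.66 × 171² = 9650 Pa.
D = q·S·CD = 9650 × 141 × 0.0544 = 74000 N ≈ 74 kN

D = 74000 N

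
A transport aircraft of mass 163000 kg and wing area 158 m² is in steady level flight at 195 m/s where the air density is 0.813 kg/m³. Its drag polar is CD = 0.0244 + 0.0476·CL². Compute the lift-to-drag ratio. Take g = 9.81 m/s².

L/D = 14.6

In steady level flight, lift balances weight: W = mg = 163000 × 9.81 = 1.599×10^6 N.
Dynamic pressure q = 0.5 × 0.813 × 195² = 15460 Pa.
CL = 2W/(ρv²S) = 2×1.599×10^6/(0.813×195²×158) = 0.6547.
CD = 0.0244 + 0.0476 × 0.6547² = 0.04481.
L/D = CL/CD = 0.6547 / 0.04481 = 14.6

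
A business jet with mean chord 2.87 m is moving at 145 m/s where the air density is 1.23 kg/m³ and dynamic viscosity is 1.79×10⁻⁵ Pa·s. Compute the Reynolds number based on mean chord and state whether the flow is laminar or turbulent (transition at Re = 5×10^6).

Re = 2.86×10^7 (turbulent)

Re = ρ·v·c/μ = 1.23 × 145 × 2.87 / (1.79×10⁻⁵) = 2.86×10^7
Since 2.86×10^7 > 5×10^6, the flow is turbulent.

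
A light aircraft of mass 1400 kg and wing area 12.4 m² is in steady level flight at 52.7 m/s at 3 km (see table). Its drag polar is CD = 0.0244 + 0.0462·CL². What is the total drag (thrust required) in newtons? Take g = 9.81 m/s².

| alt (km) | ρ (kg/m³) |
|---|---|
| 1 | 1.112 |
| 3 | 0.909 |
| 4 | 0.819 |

D = 939 N

At 3 km, from the table: ρ = 0.909 kg/m³.
Weight W = mg = 1400 × 9.81 = 13734 N; in level flight L = W.
q = ½ρv² = ½ × 0.909 × 52.7² = 1262 Pa.
Required CL = L/(qS) = 13734/(1262·12.4) = 0.8774.
CD = 0.0244 + 0.0462 × 0.8774² = 0.05997.
D = q·S·CD = 1262 × 12.4 × 0.05997 = 938.7 N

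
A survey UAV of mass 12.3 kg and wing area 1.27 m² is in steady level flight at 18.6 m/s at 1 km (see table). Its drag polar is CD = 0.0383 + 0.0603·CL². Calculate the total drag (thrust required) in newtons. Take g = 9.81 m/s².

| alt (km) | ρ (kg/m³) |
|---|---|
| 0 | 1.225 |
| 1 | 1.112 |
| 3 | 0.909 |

D = 13 N

At 1 km, from the table: ρ = 1.112 kg/m³.
In steady level flight, lift balances weight: W = mg = 12.3 × 9.81 = 120.66 N.
Dynamic pressure q = 0.5 × 1.112 × 18.6² = 192.4 Pa.
CL = 2W/(ρv²S) = 2×120.66/(1.112×18.6²×1.27) = 0.4939.
CD = 0.0383 + 0.0603 × 0.4939² = 0.05301.
D = q·S·CD = 192.4 × 1.27 × 0.05301 = 12.95 N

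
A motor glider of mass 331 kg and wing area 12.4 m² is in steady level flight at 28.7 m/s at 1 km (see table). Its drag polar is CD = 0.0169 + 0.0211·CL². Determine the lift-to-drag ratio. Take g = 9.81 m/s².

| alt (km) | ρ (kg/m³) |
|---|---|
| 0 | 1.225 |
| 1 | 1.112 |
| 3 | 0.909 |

At 1 km, from the table: ρ = 1.112 kg/m³.
Weight W = mg = 331 × 9.81 = 3247.1 N; in level flight L = W.
Dynamic pressure q = 0.5 × 1.112 × 28.7² = 458 Pa.
CL = 2W/(ρv²S) = 2×3247.1/(1.112×28.7²×12.4) = 0.5718.
CD = 0.0169 + 0.0211 × 0.5718² = 0.0238.
L/D = CL/CD = 0.5718 / 0.0238 = 24

L/D = 24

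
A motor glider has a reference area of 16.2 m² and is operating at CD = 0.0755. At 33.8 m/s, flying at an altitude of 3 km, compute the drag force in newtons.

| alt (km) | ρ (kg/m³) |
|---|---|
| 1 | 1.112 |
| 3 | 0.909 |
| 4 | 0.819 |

D = 635 N

At 3 km, from the table: ρ = 0.909 kg/m³.
Dynamic pressure q = ½ρv² = ½ × 0.909 × 33.8² = 519.2 Pa.
D = q·S·CD = 519.2 × 16.2 × 0.0755 = 635 N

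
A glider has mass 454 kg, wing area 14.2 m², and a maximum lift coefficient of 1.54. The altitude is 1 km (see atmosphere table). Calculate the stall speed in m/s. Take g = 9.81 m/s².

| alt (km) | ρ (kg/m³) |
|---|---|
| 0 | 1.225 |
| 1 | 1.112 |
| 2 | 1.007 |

V_stall = 19.1 m/s

At 1 km, from the table: ρ = 1.112 kg/m³.
At stall, lift equals weight: L = W = m·g = 454 × 9.81 = 4454 N.
V_stall = √(2W/(ρ·S·CL,max)) = √(2 × 4454 / (1.112 × 14.2 × 1.54))
V_stall = √366.3 = 19.1 m/s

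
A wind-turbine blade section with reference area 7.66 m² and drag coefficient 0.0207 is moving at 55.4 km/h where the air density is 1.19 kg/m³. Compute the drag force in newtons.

Convert speed: v = 55.4 km/h ÷ 3.6 = 15.39 m/s.
Dynamic pressure q = ½ρv² = ½ × 1.19 × 15.39² = 140.9 Pa.
D = q·S·CD = 140.9 × 7.66 × 0.0207 = 22.3 N

D = 22.3 N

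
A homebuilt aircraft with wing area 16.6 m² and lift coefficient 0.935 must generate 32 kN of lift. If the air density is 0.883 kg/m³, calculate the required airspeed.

v = 68.3 m/s

L = ½ρv²S·CL ⇒ v = √(2L/(ρ·S·CL))
v = √(2 × 32000 / (0.883 × 16.6 × 0.935)) = √4670 = 68.3 m/s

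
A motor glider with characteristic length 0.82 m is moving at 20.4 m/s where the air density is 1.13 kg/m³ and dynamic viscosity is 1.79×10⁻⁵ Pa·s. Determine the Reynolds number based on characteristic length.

Re = 1.06×10^6

Re = ρ·v·c/μ = 1.13 × 20.4 × 0.82 / (1.79×10⁻⁵) = 1.06×10^6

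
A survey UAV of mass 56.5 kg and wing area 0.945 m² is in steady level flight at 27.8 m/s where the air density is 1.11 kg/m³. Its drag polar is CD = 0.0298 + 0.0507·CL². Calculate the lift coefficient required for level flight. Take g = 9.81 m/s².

Level flight ⇒ L = W = m·g = 56.5 × 9.81 = 554.26 N.
q = ½ρv² = ½ × 1.11 × 27.8² = 428.9 Pa.
CL = W/(q·S) = 554.26 / (428.9 × 0.945) = 1.367.

CL = 1.37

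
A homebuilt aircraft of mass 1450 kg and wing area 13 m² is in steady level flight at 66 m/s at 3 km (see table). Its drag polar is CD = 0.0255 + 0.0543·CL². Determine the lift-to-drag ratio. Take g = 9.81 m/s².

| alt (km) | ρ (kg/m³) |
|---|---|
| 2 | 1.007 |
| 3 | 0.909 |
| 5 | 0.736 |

At 3 km, from the table: ρ = 0.909 kg/m³.
Weight W = mg = 1450 × 9.81 = 14224 N; in level flight L = W.
q = ½ρv² = ½ × 0.909 × 66² = 1980 Pa.
CL = W/(q·S) = 14224 / (1980 × 13) = 0.5527.
CD = 0.0255 + 0.0543 × 0.5527² = 0.04209.
L/D = CL/CD = 0.5527 / 0.04209 = 13.1

L/D = 13.1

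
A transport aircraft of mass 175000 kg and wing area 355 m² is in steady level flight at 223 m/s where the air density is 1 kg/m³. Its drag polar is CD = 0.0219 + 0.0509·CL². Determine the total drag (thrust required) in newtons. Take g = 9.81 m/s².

D = 2.1×10^5 N

In steady level flight, lift balances weight: W = mg = 175000 × 9.81 = 1.7168×10^6 N.
Dynamic pressure q = 0.5 × 1 × 223² = 24860 Pa.
Required CL = L/(qS) = 1.7168×10^6/(24860·355) = 0.1945.
CD = 0.0219 + 0.0509 × 0.1945² = 0.02383.
D = q·S·CD = 24860 × 355 × 0.02383 = 2.103×10^5 N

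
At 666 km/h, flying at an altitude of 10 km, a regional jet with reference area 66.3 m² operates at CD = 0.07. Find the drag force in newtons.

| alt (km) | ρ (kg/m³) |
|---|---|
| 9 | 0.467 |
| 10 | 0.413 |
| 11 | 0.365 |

At 10 km, from the table: ρ = 0.413 kg/m³.
Convert speed: v = 666 km/h ÷ 3.6 = 185 m/s.
Dynamic pressure q = ½ρv² = ½ × 0.413 × 185² = 7067 Pa.
D = q·S·CD = 7067 × 66.3 × 0.07 = 32800 N ≈ 32.8 kN

D = 32800 N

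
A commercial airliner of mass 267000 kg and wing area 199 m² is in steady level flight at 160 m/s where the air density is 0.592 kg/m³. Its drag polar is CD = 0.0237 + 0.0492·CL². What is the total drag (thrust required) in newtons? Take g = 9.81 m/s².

D = 2.6×10^5 N

In steady level flight, lift balances weight: W = mg = 267000 × 9.81 = 2.6193×10^6 N.
Dynamic pressure q = 0.5 × 0.592 × 160² = 7578 Pa.
CL = W/(q·S) = 2.6193×10^6 / (7578 × 199) = 1.737.
CD = 0.0237 + 0.0492 × 1.737² = 0.1721.
D = q·S·CD = 7578 × 199 × 0.1721 = 2.596×10^5 N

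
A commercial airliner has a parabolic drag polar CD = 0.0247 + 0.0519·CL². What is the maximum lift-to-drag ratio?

For CD = CD0 + K·CL², (L/D)max occurs at CL* = √(CD0/K) and equals 1/(2√(K·CD0)).
(L/D)max = 1/(2√(0.0519 × 0.0247)) = 1/(2 × 0.0358) = 14

(L/D)max = 14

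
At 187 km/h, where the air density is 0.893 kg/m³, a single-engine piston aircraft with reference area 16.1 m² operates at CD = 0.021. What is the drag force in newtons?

D = 407 N

Convert speed: v = 187 km/h ÷ 3.6 = 51.94 m/s.
D = ½ρv²S·CD = ½ × 0.893 × 51.94² × 16.1 × 0.021 = 407 N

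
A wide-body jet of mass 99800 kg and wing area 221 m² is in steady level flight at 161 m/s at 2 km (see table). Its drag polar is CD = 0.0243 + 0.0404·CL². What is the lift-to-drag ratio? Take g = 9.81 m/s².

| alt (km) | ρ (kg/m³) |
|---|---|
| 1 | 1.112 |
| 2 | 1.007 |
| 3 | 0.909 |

At 2 km, from the table: ρ = 1.007 kg/m³.
Weight W = mg = 99800 × 9.81 = 9.7904×10^5 N; in level flight L = W.
Dynamic pressure q = 0.5 × 1.007 × 161² = 13050 Pa.
CL = W/(q·S) = 9.7904×10^5 / (13050 × 221) = 0.3394.
CD = 0.0243 + 0.0404 × 0.3394² = 0.02895.
L/D = CL/CD = 0.3394 / 0.02895 = 11.7

L/D = 11.7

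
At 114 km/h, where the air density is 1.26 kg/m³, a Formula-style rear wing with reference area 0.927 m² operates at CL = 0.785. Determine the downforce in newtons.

Convert speed: v = 114 km/h ÷ 3.6 = 31.67 m/s.
L = ½ρv²S·CL = ½ × 1.26 × 31.67² × 0.927 × 0.785 = 460 N

L = 460 N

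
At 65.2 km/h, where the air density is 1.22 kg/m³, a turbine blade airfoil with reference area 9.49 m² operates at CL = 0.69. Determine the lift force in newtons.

L = 1310 N

Convert speed: v = 65.2 km/h ÷ 3.6 = 18.11 m/s.
Dynamic pressure q = ½ρv² = ½ × 1.22 × 18.11² = 200.1 Pa.
L = q·S·CL = 200.1 × 9.49 × 0.69 = 1310 N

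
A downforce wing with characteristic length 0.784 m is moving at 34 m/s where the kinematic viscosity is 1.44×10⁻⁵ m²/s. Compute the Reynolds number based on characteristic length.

Re = v·c/ν = 34 × 0.784 / (1.44×10⁻⁵) = 1.85×10^6

Re = 1.85×10^6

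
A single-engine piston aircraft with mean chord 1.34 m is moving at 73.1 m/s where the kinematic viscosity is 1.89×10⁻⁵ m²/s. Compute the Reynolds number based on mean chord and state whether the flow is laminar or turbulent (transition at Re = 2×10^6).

Re = v·c/ν = 73.1 × 1.34 / (1.89×10⁻⁵) = 5.18×10^6
Since 5.18×10^6 > 2×10^6, the flow is turbulent.

Re = 5.18×10^6 (turbulent)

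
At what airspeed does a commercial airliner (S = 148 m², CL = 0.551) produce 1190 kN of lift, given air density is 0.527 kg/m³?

v = 235 m/s

L = ½ρv²S·CL ⇒ v = √(2L/(ρ·S·CL))
v = √(2 × 1.19×10^6 / (0.527 × 148 × 0.551)) = √55380 = 235 m/s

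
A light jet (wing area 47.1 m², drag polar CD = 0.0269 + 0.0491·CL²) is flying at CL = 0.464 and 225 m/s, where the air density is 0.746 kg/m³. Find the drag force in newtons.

CD = 0.0269 + 0.0491 × 0.464² = 0.03747
D = ½ρv²S·CD = ½ × 0.746 × 225² × 47.1 × 0.03747 = 33300 N

D = 33300 N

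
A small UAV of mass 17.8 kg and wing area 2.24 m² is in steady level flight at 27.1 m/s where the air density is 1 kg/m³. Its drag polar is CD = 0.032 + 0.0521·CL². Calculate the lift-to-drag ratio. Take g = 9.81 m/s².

Weight W = mg = 17.8 × 9.81 = 174.62 N; in level flight L = W.
Dynamic pressure q = 0.5 × 1 × 27.1² = 367.2 Pa.
Required CL = L/(qS) = 174.62/(367.2·2.24) = 0.2123.
CD = 0.032 + 0.0521 × 0.2123² = 0.03435.
L/D = CL/CD = 0.2123 / 0.03435 = 6.18

L/D = 6.18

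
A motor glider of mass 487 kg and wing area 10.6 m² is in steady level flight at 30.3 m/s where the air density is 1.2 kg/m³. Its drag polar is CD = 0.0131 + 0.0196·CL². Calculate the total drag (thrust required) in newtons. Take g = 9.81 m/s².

D = 153 N

Weight W = mg = 487 × 9.81 = 4777.5 N; in level flight L = W.
Dynamic pressure q = 0.5 × 1.2 × 30.3² = 550.9 Pa.
CL = W/(q·S) = 4777.5 / (550.9 × 10.6) = 0.8182.
CD = 0.0131 + 0.0196 × 0.8182² = 0.02622.
D = q·S·CD = 550.9 × 10.6 × 0.02622 = 153.1 N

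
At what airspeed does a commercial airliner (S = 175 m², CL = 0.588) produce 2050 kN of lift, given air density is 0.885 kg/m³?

L = ½ρv²S·CL ⇒ v = √(2L/(ρ·S·CL))
v = √(2 × 2.05×10^6 / (0.885 × 175 × 0.588)) = √45020 = 212 m/s

v = 212 m/s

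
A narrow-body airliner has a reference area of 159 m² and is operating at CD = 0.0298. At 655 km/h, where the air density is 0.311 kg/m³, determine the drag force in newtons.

Convert speed: v = 655 km/h ÷ 3.6 = 181.9 m/s.
D = ½ρv²S·CD = ½ × 0.311 × 181.9² × 159 × 0.0298 = 24400 N ≈ 24.4 kN

D = 24400 N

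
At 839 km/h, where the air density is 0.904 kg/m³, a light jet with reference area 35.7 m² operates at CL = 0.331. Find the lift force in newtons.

L = 2.9×10^5 N

Convert speed: v = 839 km/h ÷ 3.6 = 233.1 m/s.
L = ½ρv²S·CL = ½ × 0.904 × 233.1² × 35.7 × 0.331 = 2.9×10^5 N ≈ 290 kN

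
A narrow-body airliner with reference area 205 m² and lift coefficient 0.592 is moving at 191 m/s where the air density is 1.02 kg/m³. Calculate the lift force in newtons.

L = 2.26×10^6 N

Dynamic pressure q = ½ρv² = ½ × 1.02 × 191² = 18610 Pa.
L = q·S·CL = 18610 × 205 × 0.592 = 2.26×10^6 N ≈ 2260 kN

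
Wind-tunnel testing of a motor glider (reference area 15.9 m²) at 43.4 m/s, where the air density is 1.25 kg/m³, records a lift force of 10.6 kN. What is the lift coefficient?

From L = ½ρv²S·CL, rearranging gives CL = 2L/(ρv²S).
CL = 2 × 10600 / (1.25 × 43.4² × 15.9) = 0.566

CL = 0.566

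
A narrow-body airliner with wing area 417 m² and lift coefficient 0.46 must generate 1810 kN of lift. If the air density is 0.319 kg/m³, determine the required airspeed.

L = ½ρv²S·CL ⇒ v = √(2L/(ρ·S·CL))
v = √(2 × 1.81×10^6 / (0.319 × 417 × 0.46)) = √59160 = 243 m/s

v = 243 m/s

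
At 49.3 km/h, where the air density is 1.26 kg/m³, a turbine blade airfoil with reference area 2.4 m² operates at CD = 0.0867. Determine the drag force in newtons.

Convert speed: v = 49.3 km/h ÷ 3.6 = 13.69 m/s.
Dynamic pressure q = ½ρv² = ½ × 1.26 × 13.69² = 118.1 Pa.
D = q·S·CD = 118.1 × 2.4 × 0.0867 = 24.6 N

D = 24.6 N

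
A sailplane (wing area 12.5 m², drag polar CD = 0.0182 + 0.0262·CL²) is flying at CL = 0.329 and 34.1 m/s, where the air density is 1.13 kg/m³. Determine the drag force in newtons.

CD = 0.0182 + 0.0262 × 0.329² = 0.02104
D = ½ρv²S·CD = ½ × 1.13 × 34.1² × 12.5 × 0.02104 = 173 N

D = 173 N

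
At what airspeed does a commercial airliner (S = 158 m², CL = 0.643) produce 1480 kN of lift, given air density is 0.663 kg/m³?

L = ½ρv²S·CL ⇒ v = √(2L/(ρ·S·CL))
v = √(2 × 1.48×10^6 / (0.663 × 158 × 0.643)) = √43950 = 210 m/s

v = 210 m/s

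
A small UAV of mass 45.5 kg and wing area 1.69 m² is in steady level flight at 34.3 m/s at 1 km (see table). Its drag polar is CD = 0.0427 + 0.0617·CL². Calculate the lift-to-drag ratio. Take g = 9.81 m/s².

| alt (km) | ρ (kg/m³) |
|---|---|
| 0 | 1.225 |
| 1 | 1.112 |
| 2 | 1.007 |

At 1 km, from the table: ρ = 1.112 kg/m³.
Level flight ⇒ L = W = m·g = 45.5 × 9.81 = 446.36 N.
q = ½ρv² = ½ × 1.112 × 34.3² = 654.1 Pa.
Required CL = L/(qS) = 446.36/(654.1·1.69) = 0.4038.
CD = 0.0427 + 0.0617 × 0.4038² = 0.05276.
L/D = CL/CD = 0.4038 / 0.05276 = 7.65

L/D = 7.65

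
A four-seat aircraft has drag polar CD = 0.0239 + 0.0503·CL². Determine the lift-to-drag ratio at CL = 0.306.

L/D = 10.7

CD = 0.0239 + 0.0503 × 0.306² = 0.02861
L/D = CL/CD = 0.306 / 0.02861 = 10.7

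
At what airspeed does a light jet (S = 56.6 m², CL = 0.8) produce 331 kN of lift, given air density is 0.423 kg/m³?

v = 186 m/s

L = ½ρv²S·CL ⇒ v = √(2L/(ρ·S·CL))
v = √(2 × 3.31×10^5 / (0.423 × 56.6 × 0.8)) = √34560 = 186 m/s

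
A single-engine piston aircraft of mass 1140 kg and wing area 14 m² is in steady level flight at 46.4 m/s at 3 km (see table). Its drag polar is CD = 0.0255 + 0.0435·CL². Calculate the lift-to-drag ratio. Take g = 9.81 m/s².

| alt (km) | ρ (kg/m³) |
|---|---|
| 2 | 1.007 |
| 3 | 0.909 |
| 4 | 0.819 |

At 3 km, from the table: ρ = 0.909 kg/m³.
In steady level flight, lift balances weight: W = mg = 1140 × 9.81 = 11183 N.
Dynamic pressure q = 0.5 × 0.909 × 46.4² = 978.5 Pa.
CL = 2W/(ρv²S) = 2×11183/(0.909×46.4²×14) = 0.8163.
CD = 0.0255 + 0.0435 × 0.8163² = 0.05449.
L/D = CL/CD = 0.8163 / 0.05449 = 15

L/D = 15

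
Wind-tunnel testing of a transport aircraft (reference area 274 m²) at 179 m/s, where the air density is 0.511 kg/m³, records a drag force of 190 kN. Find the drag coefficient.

CD = 0.0847

From D = ½ρv²S·CD, rearranging gives CD = 2D/(ρv²S).
CD = 2 × 1.9×10^5 / (0.511 × 179² × 274) = 0.0847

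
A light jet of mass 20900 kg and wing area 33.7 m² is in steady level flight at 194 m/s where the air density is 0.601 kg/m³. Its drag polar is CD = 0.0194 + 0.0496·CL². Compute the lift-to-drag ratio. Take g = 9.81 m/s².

L/D = 15.9

In steady level flight, lift balances weight: W = mg = 20900 × 9.81 = 2.0503×10^5 N.
q = ½ρv² = ½ × 0.601 × 194² = 11310 Pa.
Required CL = L/(qS) = 2.0503×10^5/(11310·33.7) = 0.5379.
CD = 0.0194 + 0.0496 × 0.5379² = 0.03375.
L/D = CL/CD = 0.5379 / 0.03375 = 15.9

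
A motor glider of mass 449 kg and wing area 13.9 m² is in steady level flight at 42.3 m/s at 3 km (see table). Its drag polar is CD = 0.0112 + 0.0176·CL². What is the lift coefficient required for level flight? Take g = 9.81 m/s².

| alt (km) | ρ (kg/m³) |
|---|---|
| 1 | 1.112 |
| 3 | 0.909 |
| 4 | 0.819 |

CL = 0.39

At 3 km, from the table: ρ = 0.909 kg/m³.
Level flight ⇒ L = W = m·g = 449 × 9.81 = 4404.7 N.
q = ½ρv² = ½ × 0.909 × 42.3² = 813.2 Pa.
CL = W/(q·S) = 4404.7 / (813.2 × 13.9) = 0.3897.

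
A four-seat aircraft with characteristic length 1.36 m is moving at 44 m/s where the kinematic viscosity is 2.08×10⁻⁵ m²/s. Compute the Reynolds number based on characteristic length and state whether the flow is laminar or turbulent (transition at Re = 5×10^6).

Re = v·c/ν = 44 × 1.36 / (2.08×10⁻⁵) = 2.88×10^6
Since 2.88×10^6 < 5×10^6, the flow is laminar.

Re = 2.88×10^6 (laminar)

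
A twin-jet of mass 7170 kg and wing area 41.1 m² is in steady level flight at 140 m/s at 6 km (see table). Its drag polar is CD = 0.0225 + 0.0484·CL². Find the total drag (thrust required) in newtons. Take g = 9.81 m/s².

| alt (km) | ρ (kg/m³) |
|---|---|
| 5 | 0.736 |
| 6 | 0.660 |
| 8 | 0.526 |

D = 6880 N

At 6 km, from the table: ρ = 0.660 kg/m³.
In steady level flight, lift balances weight: W = mg = 7170 × 9.81 = 70338 N.
Dynamic pressure q = 0.5 × 0.66 × 140² = 6468 Pa.
Required CL = L/(qS) = 70338/(6468·41.1) = 0.2646.
CD = 0.0225 + 0.0484 × 0.2646² = 0.02589.
D = q·S·CD = 6468 × 41.1 × 0.02589 = 6882 N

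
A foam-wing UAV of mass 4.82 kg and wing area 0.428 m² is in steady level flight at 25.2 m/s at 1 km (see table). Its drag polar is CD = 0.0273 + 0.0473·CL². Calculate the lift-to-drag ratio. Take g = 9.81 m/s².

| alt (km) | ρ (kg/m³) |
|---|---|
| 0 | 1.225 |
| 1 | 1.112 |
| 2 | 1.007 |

L/D = 9.8

At 1 km, from the table: ρ = 1.112 kg/m³.
Weight W = mg = 4.82 × 9.81 = 47.284 N; in level flight L = W.
Dynamic pressure q = 0.5 × 1.112 × 25.2² = 353.1 Pa.
Required CL = L/(qS) = 47.284/(353.1·0.428) = 0.3129.
CD = 0.0273 + 0.0473 × 0.3129² = 0.03193.
L/D = CL/CD = 0.3129 / 0.03193 = 9.8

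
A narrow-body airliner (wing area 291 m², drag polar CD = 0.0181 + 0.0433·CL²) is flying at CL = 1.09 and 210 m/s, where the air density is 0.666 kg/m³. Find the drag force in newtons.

D = 2.97×10^5 N

CD = 0.0181 + 0.0433 × 1.09² = 0.06954
D = ½ρv²S·CD = ½ × 0.666 × 210² × 291 × 0.06954 = 2.97×10^5 N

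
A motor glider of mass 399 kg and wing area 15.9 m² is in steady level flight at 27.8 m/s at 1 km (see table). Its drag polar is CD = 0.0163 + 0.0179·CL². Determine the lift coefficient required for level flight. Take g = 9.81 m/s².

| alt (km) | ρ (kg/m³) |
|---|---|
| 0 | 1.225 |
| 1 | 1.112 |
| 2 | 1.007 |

CL = 0.573

At 1 km, from the table: ρ = 1.112 kg/m³.
Level flight ⇒ L = W = m·g = 399 × 9.81 = 3914.2 N.
q = ½ρv² = ½ × 1.112 × 27.8² = 429.7 Pa.
Required CL = L/(qS) = 3914.2/(429.7·15.9) = 0.5729.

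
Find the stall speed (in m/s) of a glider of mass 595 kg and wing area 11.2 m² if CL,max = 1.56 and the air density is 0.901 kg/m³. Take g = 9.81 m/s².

Weight W = mg = 595 × 9.81 = 5837 N.
V_stall = √(2W/(ρ·S·CL,max)) = √(2 × 5837 / (0.901 × 11.2 × 1.56))
V_stall = √741.6 = 27.2 m/s

V_stall = 27.2 m/s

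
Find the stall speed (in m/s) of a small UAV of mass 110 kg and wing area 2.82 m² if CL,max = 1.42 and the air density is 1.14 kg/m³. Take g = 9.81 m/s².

V_stall = 21.7 m/s

Weight W = mg = 110 × 9.81 = 1079 N.
V_stall = √(2W/(ρ·S·CL,max)) = √(2 × 1079 / (1.14 × 2.82 × 1.42))
V_stall = √472.8 = 21.7 m/s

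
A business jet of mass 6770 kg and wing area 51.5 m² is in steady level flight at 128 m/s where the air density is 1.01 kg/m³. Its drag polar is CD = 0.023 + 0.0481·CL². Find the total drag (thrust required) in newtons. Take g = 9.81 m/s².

Weight W = mg = 6770 × 9.81 = 66414 N; in level flight L = W.
q = ½ρv² = ½ × 1.01 × 128² = 8274 Pa.
CL = W/(q·S) = 66414 / (8274 × 51.5) = 0.1559.
CD = 0.023 + 0.0481 × 0.1559² = 0.02417.
D = q·S·CD = 8274 × 51.5 × 0.02417 = 10300 N

D = 10300 N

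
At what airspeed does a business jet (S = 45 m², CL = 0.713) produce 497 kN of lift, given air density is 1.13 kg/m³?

L = ½ρv²S·CL ⇒ v = √(2L/(ρ·S·CL))
v = √(2 × 4.97×10^5 / (1.13 × 45 × 0.713)) = √27420 = 166 m/s

v = 166 m/s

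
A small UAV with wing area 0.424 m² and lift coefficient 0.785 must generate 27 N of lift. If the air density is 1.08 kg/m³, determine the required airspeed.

v = 12.3 m/s

L = ½ρv²S·CL ⇒ v = √(2L/(ρ·S·CL))
v = √(2 × 27 / (1.08 × 0.424 × 0.785)) = √150.2 = 12.3 m/s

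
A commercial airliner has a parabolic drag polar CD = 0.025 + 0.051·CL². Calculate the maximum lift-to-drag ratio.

For CD = CD0 + K·CL², (L/D)max occurs at CL* = √(CD0/K) and equals 1/(2√(K·CD0)).
(L/D)max = 1/(2√(0.051 × 0.025)) = 1/(2 × 0.03571) = 14

(L/D)max = 14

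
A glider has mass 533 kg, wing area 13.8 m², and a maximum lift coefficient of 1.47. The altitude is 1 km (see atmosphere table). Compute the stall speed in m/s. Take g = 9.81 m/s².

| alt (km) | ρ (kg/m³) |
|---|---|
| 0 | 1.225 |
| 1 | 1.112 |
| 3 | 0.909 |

At 1 km, from the table: ρ = 1.112 kg/m³.
At stall, lift equals weight: L = W = m·g = 533 × 9.81 = 5229 N.
From L = ½ρV²S·CL,max = W: V_stall = √(2W/(ρSCL,max)) = √(2·5229/(1.112·13.8·1.47))
V_stall = √463.6 = 21.5 m/s

V_stall = 21.5 m/s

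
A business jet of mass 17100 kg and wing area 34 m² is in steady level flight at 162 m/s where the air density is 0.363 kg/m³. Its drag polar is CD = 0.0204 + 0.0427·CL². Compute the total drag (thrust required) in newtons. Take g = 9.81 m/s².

D = 10700 N

Level flight ⇒ L = W = m·g = 17100 × 9.81 = 1.6775×10^5 N.
q = ½ρv² = ½ × 0.363 × 162² = 4763 Pa.
CL = W/(q·S) = 1.6775×10^5 / (4763 × 34) = 1.036.
CD = 0.0204 + 0.0427 × 1.036² = 0.06621.
D = q·S·CD = 4763 × 34 × 0.06621 = 10720 N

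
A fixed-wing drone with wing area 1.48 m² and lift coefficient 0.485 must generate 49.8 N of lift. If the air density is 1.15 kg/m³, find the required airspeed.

v = 11 m/s

L = ½ρv²S·CL ⇒ v = √(2L/(ρ·S·CL))
v = √(2 × 49.8 / (1.15 × 1.48 × 0.485)) = √120.7 = 11 m/s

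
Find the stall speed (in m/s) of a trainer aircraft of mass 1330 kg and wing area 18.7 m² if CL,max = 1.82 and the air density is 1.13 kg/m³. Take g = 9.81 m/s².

V_stall = 26 m/s

At stall, lift equals weight: L = W = m·g = 1330 × 9.81 = 13050 N.
V_stall = √(2W/(ρ·S·CL,max)) = √(2 × 13050 / (1.13 × 18.7 × 1.82))
V_stall = √678.5 = 26 m/s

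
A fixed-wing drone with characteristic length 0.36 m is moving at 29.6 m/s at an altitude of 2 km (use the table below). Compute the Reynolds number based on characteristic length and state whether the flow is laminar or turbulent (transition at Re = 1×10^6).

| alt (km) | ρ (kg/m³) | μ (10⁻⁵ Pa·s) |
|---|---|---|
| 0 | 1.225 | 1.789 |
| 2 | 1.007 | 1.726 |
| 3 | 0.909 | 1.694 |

At 2 km, from the table: ρ = 1.007 kg/m³, μ = 1.726×10⁻⁵ Pa·s.
Re = ρ·v·c/μ = 1.007 × 29.6 × 0.36 / (1.726×10⁻⁵) = 6.22×10^5
Since 6.22×10^5 < 1×10^6, the flow is laminar.

Re = 6.22×10^5 (laminar)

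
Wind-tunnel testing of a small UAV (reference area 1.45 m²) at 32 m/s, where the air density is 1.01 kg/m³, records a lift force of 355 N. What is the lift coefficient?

CL = 0.473

From L = ½ρv²S·CL, rearranging gives CL = 2L/(ρv²S).
CL = 2 × 355 / (1.01 × 32² × 1.45) = 0.473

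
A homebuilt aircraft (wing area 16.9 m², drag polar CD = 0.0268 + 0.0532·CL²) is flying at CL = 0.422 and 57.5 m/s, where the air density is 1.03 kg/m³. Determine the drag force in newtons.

CD = 0.0268 + 0.0532 × 0.422² = 0.03627
D = ½ρv²S·CD = ½ × 1.03 × 57.5² × 16.9 × 0.03627 = 1040 N

D = 1040 N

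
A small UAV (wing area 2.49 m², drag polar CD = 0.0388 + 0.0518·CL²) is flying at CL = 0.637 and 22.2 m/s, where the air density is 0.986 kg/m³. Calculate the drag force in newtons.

CD = 0.0388 + 0.0518 × 0.637² = 0.05982
D = ½ρv²S·CD = ½ × 0.986 × 22.2² × 2.49 × 0.05982 = 36.2 N

D = 36.2 N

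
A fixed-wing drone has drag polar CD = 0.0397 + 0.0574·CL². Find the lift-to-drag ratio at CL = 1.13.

L/D = 10

CD = 0.0397 + 0.0574 × 1.13² = 0.113
L/D = CL/CD = 1.13 / 0.113 = 10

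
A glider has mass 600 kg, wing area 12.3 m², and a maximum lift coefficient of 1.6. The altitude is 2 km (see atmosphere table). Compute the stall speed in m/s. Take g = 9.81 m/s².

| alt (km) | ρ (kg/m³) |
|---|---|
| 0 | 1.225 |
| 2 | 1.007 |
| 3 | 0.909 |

V_stall = 24.4 m/s

At 2 km, from the table: ρ = 1.007 kg/m³.
Weight W = mg = 600 × 9.81 = 5886 N.
From L = ½ρV²S·CL,max = W: V_stall = √(2W/(ρSCL,max)) = √(2·5886/(1.007·12.3·1.6))
V_stall = √594 = 24.4 m/s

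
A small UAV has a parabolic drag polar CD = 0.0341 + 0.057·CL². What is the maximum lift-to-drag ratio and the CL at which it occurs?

For CD = CD0 + K·CL², (L/D)max occurs at CL* = √(CD0/K) and equals 1/(2√(K·CD0)).
(L/D)max = 1/(2√(0.057 × 0.0341)) = 1/(2 × 0.04409) = 11.3
CL* = √(0.0341/0.057) = 0.773

(L/D)max = 11.3, at CL = 0.773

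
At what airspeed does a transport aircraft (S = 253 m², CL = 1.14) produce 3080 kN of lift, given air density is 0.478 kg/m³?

L = ½ρv²S·CL ⇒ v = √(2L/(ρ·S·CL))
v = √(2 × 3.08×10^6 / (0.478 × 253 × 1.14)) = √44680 = 211 m/s

v = 211 m/s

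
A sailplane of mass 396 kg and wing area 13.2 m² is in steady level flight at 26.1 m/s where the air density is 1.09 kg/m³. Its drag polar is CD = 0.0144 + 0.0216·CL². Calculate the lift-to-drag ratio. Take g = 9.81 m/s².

L/D = 28.3

In steady level flight, lift balances weight: W = mg = 396 × 9.81 = 3884.8 N.
Dynamic pressure q = 0.5 × 1.09 × 26.1² = 371.3 Pa.
Required CL = L/(qS) = 3884.8/(371.3·13.2) = 0.7927.
CD = 0.0144 + 0.0216 × 0.7927² = 0.02797.
L/D = CL/CD = 0.7927 / 0.02797 = 28.3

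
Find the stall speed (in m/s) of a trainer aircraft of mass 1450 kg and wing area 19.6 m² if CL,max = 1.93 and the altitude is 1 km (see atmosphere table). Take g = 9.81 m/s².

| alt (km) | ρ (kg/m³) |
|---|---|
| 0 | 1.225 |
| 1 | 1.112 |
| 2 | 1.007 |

At 1 km, from the table: ρ = 1.112 kg/m³.
Stall occurs when L = W at CL,max. W = mg = 1450 × 9.81 = 14220 N.
V_stall = √(2W/(ρ·S·CL,max)) = √(2 × 14220 / (1.112 × 19.6 × 1.93))
V_stall = √676.3 = 26 m/s

V_stall = 26 m/s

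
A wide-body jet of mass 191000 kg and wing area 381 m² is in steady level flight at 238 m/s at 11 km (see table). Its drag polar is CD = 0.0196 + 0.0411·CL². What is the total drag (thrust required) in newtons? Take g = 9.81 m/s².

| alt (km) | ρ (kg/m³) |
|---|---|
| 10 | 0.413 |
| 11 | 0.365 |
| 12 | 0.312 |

At 11 km, from the table: ρ = 0.365 kg/m³.
Level flight ⇒ L = W = m·g = 191000 × 9.81 = 1.8737×10^6 N.
Dynamic pressure q = 0.5 × 0.365 × 238² = 10340 Pa.
Required CL = L/(qS) = 1.8737×10^6/(10340·381) = 0.4757.
CD = 0.0196 + 0.0411 × 0.4757² = 0.0289.
D = q·S·CD = 10340 × 381 × 0.0289 = 1.138×10^5 N

D = 1.14×10^5 N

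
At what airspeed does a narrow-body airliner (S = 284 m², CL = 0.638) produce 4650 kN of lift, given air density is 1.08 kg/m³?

L = ½ρv²S·CL ⇒ v = √(2L/(ρ·S·CL))
v = √(2 × 4.65×10^6 / (1.08 × 284 × 0.638)) = √47520 = 218 m/s

v = 218 m/s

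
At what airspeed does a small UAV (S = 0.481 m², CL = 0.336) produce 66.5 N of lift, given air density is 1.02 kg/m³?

v = 28.4 m/s

L = ½ρv²S·CL ⇒ v = √(2L/(ρ·S·CL))
v = √(2 × 66.5 / (1.02 × 0.481 × 0.336)) = √806.8 = 28.4 m/s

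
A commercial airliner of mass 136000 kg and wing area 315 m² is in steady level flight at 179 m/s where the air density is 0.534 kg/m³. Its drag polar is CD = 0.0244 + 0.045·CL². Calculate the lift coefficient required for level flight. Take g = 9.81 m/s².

CL = 0.495

In steady level flight, lift balances weight: W = mg = 136000 × 9.81 = 1.3342×10^6 N.
Dynamic pressure q = 0.5 × 0.534 × 179² = 8555 Pa.
CL = 2W/(ρv²S) = 2×1.3342×10^6/(0.534×179²×315) = 0.4951.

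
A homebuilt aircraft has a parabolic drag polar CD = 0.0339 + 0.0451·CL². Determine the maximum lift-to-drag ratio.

For CD = CD0 + K·CL², (L/D)max occurs at CL* = √(CD0/K) and equals 1/(2√(K·CD0)).
(L/D)max = 1/(2√(0.0451 × 0.0339)) = 1/(2 × 0.0391) = 12.8

(L/D)max = 12.8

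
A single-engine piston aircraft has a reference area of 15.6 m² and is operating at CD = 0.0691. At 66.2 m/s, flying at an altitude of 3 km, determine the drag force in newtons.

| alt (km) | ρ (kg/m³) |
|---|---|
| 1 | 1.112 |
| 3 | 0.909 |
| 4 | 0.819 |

At 3 km, from the table: ρ = 0.909 kg/m³.
D = ½ρv²S·CD = ½ × 0.909 × 66.2² × 15.6 × 0.0691 = 2150 N

D = 2150 N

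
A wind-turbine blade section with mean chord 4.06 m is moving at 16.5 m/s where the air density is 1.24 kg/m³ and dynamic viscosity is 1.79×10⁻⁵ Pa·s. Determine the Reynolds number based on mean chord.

Re = ρ·v·c/μ = 1.24 × 16.5 × 4.06 / (1.79×10⁻⁵) = 4.64×10^6

Re = 4.64×10^6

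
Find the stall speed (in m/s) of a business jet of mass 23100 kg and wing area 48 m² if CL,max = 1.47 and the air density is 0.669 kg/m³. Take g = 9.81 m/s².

Stall occurs when L = W at CL,max. W = mg = 23100 × 9.81 = 2.266×10^5 N.
V_stall = √(2W/(ρ·S·CL,max)) = √(2 × 2.266×10^5 / (0.669 × 48 × 1.47))
V_stall = √9601 = 98 m/s

V_stall = 98 m/s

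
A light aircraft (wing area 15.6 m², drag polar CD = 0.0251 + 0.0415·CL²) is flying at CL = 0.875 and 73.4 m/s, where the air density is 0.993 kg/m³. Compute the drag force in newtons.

CD = 0.0251 + 0.0415 × 0.875² = 0.05687
D = ½ρv²S·CD = ½ × 0.993 × 73.4² × 15.6 × 0.05687 = 2370 N

D = 2370 N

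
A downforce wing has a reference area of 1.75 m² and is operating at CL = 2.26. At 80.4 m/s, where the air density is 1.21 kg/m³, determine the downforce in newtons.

L = 15500 N

L = ½ρv²S·CL = ½ × 1.21 × 80.4² × 1.75 × 2.26 = 15500 N ≈ 15.5 kN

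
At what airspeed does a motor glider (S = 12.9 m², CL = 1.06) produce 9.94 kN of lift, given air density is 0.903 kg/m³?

L = ½ρv²S·CL ⇒ v = √(2L/(ρ·S·CL))
v = √(2 × 9940 / (0.903 × 12.9 × 1.06)) = √1610 = 40.1 m/s

v = 40.1 m/s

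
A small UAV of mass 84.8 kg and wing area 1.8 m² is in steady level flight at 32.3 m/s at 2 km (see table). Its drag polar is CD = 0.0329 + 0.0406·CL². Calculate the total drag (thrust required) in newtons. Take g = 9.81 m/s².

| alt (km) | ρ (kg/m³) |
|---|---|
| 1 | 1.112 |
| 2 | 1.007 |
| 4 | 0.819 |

D = 60.8 N

At 2 km, from the table: ρ = 1.007 kg/m³.
Weight W = mg = 84.8 × 9.81 = 831.89 N; in level flight L = W.
q = ½ρv² = ½ × 1.007 × 32.3² = 525.3 Pa.
CL = W/(q·S) = 831.89 / (525.3 × 1.8) = 0.8798.
CD = 0.0329 + 0.0406 × 0.8798² = 0.06433.
D = q·S·CD = 525.3 × 1.8 × 0.06433 = 60.82 N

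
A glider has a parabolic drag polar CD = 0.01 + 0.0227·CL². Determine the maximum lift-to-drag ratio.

For CD = CD0 + K·CL², (L/D)max occurs at CL* = √(CD0/K) and equals 1/(2√(K·CD0)).
(L/D)max = 1/(2√(0.0227 × 0.01)) = 1/(2 × 0.01507) = 33.2

(L/D)max = 33.2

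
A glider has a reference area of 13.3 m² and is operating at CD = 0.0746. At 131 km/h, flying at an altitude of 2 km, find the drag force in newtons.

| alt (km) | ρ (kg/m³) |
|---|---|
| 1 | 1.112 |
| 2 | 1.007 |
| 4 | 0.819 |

At 2 km, from the table: ρ = 1.007 kg/m³.
Convert speed: v = 131 km/h ÷ 3.6 = 36.39 m/s.
Dynamic pressure q = ½ρv² = ½ × 1.007 × 36.39² = 666.7 Pa.
D = q·S·CD = 666.7 × 13.3 × 0.0746 = 661 N

D = 661 N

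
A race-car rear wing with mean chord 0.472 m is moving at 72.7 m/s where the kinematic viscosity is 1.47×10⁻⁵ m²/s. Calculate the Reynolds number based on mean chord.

Re = v·c/ν = 72.7 × 0.472 / (1.47×10⁻⁵) = 2.33×10^6

Re = 2.33×10^6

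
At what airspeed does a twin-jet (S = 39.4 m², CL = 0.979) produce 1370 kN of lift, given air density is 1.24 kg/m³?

v = 239 m/s

L = ½ρv²S·CL ⇒ v = √(2L/(ρ·S·CL))
v = √(2 × 1.37×10^6 / (1.24 × 39.4 × 0.979)) = √57290 = 239 m/s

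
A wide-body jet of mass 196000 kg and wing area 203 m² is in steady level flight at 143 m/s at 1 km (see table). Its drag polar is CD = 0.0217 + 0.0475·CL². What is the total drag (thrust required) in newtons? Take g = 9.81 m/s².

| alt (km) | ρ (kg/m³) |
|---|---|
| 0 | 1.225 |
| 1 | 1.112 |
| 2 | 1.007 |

At 1 km, from the table: ρ = 1.112 kg/m³.
In steady level flight, lift balances weight: W = mg = 196000 × 9.81 = 1.9228×10^6 N.
q = ½ρv² = ½ × 1.112 × 143² = 11370 Pa.
CL = 2W/(ρv²S) = 2×1.9228×10^6/(1.112×143²×203) = 0.8331.
CD = 0.0217 + 0.0475 × 0.8331² = 0.05467.
D = q·S·CD = 11370 × 203 × 0.05467 = 1.262×10^5 N

D = 1.26×10^5 N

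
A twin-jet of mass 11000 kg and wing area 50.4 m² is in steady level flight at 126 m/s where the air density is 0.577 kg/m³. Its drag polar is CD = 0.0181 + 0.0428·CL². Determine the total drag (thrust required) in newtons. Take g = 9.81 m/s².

D = 6340 N

Weight W = mg = 11000 × 9.81 = 1.0791×10^5 N; in level flight L = W.
q = ½ρv² = ½ × 0.577 × 126² = 4580 Pa.
CL = W/(q·S) = 1.0791×10^5 / (4580 × 50.4) = 0.4675.
CD = 0.0181 + 0.0428 × 0.4675² = 0.02745.
D = q·S·CD = 4580 × 50.4 × 0.02745 = 6337 N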